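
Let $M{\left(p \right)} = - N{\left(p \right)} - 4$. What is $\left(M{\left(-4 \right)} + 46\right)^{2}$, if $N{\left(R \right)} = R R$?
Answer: $676$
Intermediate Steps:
$N{\left(R \right)} = R^{2}$
$M{\left(p \right)} = -4 - p^{2}$ ($M{\left(p \right)} = - p^{2} - 4 = -4 - p^{2}$)
$\left(M{\left(-4 \right)} + 46\right)^{2} = \left(\left(-4 - \left(-4\right)^{2}\right) + 46\right)^{2} = \left(\left(-4 - 16\right) + 46\right)^{2} = \left(-20 + 46\right)^{2} = 26^{2} = 676$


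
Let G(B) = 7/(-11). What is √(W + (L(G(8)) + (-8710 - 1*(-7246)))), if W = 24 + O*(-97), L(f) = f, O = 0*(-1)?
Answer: I*√174317/11 ≈ 37.956*I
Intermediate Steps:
G(B) = -7/11 (G(B) = 7*(-1/11) = -7/11)
O = 0
W = 24 (W = 24 + 0*(-97) = 24 + 0 = 24)
√(W + (L(G(8)) + (-8710 - 1*(-7246)))) = √(24 + (-7/11 + (-8710 - 1*(-7246)))) = √(24 + (-7/11 + (-8710 + 7246))) = √(24 + (-7/11 - 1464)) = √(24 - 16111/11) = √(-15847/11) = I*√174317/11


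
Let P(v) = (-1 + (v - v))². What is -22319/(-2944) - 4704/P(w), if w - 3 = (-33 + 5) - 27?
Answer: -13826257/2944 ≈ -4696.4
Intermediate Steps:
w = -52 (w = 3 + ((-33 + 5) - 27) = 3 + (-28 - 27) = 3 - 55 = -52)
P(v) = 1 (P(v) = (-1 + 0)² = (-1)² = 1)
-22319/(-2944) - 4704/P(w) = -22319/(-2944) - 4704/1 = -22319*(-1/2944) - 4704*1 = 22319/2944 - 4704 = -13826257/2944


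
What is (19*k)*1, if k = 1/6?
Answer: 19/6 ≈ 3.1667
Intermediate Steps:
k = 1/6 ≈ 0.16667
(19*k)*1 = (19*(1/6))*1 = (19/6)*1 = 19/6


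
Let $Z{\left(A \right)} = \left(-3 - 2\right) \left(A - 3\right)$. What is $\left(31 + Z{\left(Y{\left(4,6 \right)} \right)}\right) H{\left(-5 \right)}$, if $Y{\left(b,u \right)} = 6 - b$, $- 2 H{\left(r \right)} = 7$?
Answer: $-126$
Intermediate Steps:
$H{\left(r \right)} = - \frac{7}{2}$ ($H{\left(r \right)} = \left(- \frac{1}{2}\right) 7 = - \frac{7}{2}$)
$Z{\left(A \right)} = 15 - 5 A$ ($Z{\left(A \right)} = - 5 \left(-3 + A\right) = 15 - 5 A$)
$\left(31 + Z{\left(Y{\left(4,6 \right)} \right)}\right) H{\left(-5 \right)} = \left(31 + \left(15 - 5 \left(6 - 4\right)\right)\right) \left(- \frac{7}{2}\right) = \left(31 + \left(15 - 10\right)\right) \left(- \frac{7}{2}\right) = \left(31 + 5\right) \left(- \frac{7}{2}\right) = 36 \left(- \frac{7}{2}\right) = -126$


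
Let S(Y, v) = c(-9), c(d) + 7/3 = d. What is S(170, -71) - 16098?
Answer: -48328/3 ≈ -16109.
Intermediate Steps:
c(d) = -7/3 + d
S(Y, v) = -34/3 (S(Y, v) = -7/3 - 9 = -34/3)
S(170, -71) - 16098 = -34/3 - 16098 = -48328/3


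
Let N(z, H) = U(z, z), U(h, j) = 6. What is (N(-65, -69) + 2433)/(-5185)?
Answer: -2439/5185 ≈ -0.47040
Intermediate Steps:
N(z, H) = 6
(N(-65, -69) + 2433)/(-5185) = (6 + 2433)/(-5185) = 2439*(-1/5185) = -2439/5185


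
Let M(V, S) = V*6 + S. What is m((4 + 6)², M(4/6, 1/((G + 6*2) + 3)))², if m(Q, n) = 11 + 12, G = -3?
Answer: 529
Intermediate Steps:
M(V, S) = S + 6*V (M(V, S) = 6*V + S = S + 6*V)
m(Q, n) = 23
m((4 + 6)², M(4/6, 1/((G + 6*2) + 3)))² = 23² = 529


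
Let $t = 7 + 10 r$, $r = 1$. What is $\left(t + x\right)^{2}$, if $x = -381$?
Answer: $132496$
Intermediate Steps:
$t = 17$ ($t = 7 + 10 \cdot 1 = 7 + 10 = 17$)
$\left(t + x\right)^{2} = \left(17 - 381\right)^{2} = \left(-364\right)^{2} = 132496$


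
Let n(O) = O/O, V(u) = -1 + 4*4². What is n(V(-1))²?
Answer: 1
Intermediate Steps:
V(u) = 63 (V(u) = -1 + 4*16 = -1 + 64 = 63)
n(O) = 1
n(V(-1))² = 1² = 1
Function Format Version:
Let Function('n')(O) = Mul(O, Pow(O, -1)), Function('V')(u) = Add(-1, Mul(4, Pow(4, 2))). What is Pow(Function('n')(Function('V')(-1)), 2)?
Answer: 1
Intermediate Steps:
Function('V')(u) = 63 (Function('V')(u) = Add(-1, Mul(4, 16)) = Add(-1, 64) = 63)
Function('n')(O) = 1
Pow(Function('n')(Function('V')(-1)), 2) = Pow(1, 2) = 1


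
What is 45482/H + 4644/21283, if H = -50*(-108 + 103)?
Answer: 484577203/2660375 ≈ 182.15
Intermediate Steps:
H = 250 (H = -50*(-5) = 250)
45482/H + 4644/21283 = 45482/250 + 4644/21283 = 45482*(1/250) + 4644*(1/21283) = 22741/125 + 4644/21283 = 484577203/2660375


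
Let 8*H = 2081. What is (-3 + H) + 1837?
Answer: 16753/8 ≈ 2094.1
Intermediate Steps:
H = 2081/8 (H = (1/8)*2081 = 2081/8 ≈ 260.13)
(-3 + H) + 1837 = (-3 + 2081/8) + 1837 = 2057/8 + 1837 = 16753/8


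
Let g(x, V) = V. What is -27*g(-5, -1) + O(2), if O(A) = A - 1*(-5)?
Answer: 34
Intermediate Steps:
O(A) = 5 + A (O(A) = A + 5 = 5 + A)
-27*g(-5, -1) + O(2) = -27*(-1) + (5 + 2) = 27 + 7 = 34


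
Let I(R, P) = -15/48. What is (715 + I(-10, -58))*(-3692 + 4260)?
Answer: 811885/2 ≈ 4.0594e+5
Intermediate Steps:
I(R, P) = -5/16 (I(R, P) = -15*1/48 = -5/16)
(715 + I(-10, -58))*(-3692 + 4260) = (715 - 5/16)*(-3692 + 4260) = (11435/16)*568 = 811885/2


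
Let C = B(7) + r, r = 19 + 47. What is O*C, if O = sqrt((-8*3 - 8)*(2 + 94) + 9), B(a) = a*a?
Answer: 115*I*sqrt(3063) ≈ 6364.6*I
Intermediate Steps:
B(a) = a**2
r = 66
C = 115 (C = 7**2 + 66 = 49 + 66 = 115)
O = I*sqrt(3063) (O = sqrt((-24 - 8)*96 + 9) = sqrt(-32*96 + 9) = sqrt(-3072 + 9) = sqrt(-3063) = I*sqrt(3063) ≈ 55.344*I)
O*C = (I*sqrt(3063))*115 = 115*I*sqrt(3063)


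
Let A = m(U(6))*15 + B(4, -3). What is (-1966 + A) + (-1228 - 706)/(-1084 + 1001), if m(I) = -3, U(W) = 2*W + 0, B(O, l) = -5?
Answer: -165394/83 ≈ -1992.7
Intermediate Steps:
U(W) = 2*W
A = -50 (A = -3*15 - 5 = -45 - 5 = -50)
(-1966 + A) + (-1228 - 706)/(-1084 + 1001) = (-1966 - 50) + (-1228 - 706)/(-1084 + 1001) = -2016 - 1934/(-83) = -2016 - 1934*(-1/83) = -2016 + 1934/83 = -165394/83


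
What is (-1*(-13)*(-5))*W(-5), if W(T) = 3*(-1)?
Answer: 195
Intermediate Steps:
W(T) = -3
(-1*(-13)*(-5))*W(-5) = (-1*(-13)*(-5))*(-3) = (13*(-5))*(-3) = -65*(-3) = 195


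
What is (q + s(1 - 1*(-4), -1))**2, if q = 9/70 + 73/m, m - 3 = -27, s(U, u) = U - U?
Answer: 5987809/705600 ≈ 8.4861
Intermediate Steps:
s(U, u) = 0
m = -24 (m = 3 - 27 = -24)
q = -2447/840 (q = 9/70 + 73/(-24) = 9*(1/70) + 73*(-1/24) = 9/70 - 73/24 = -2447/840 ≈ -2.9131)
(q + s(1 - 1*(-4), -1))**2 = (-2447/840 + 0)**2 = (-2447/840)**2 = 5987809/705600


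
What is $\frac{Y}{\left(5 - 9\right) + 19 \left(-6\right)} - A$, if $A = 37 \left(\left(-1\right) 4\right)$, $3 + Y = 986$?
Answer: $\frac{16481}{118} \approx 139.67$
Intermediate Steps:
$Y = 983$ ($Y = -3 + 986 = 983$)
$A = -148$ ($A = 37 \left(-4\right) = -148$)
$\frac{Y}{\left(5 - 9\right) + 19 \left(-6\right)} - A = \frac{1}{\left(5 - 9\right) + 19 \left(-6\right)} 983 - -148 = \frac{1}{-4 - 114} \cdot 983 + 148 = \frac{1}{-118} \cdot 983 + 148 = \left(- \frac{1}{118}\right) 983 + 148 = - \frac{983}{118} + 148 = \frac{16481}{118}$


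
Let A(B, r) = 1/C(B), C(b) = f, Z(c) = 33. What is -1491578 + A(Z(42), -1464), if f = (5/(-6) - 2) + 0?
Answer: -25356832/17 ≈ -1.4916e+6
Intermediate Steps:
f = -17/6 (f = (5*(-1/6) - 2) + 0 = (-5/6 - 2) + 0 = -17/6 + 0 = -17/6 ≈ -2.8333)
C(b) = -17/6
A(B, r) = -6/17 (A(B, r) = 1/(-17/6) = -6/17)
-1491578 + A(Z(42), -1464) = -1491578 - 6/17 = -25356832/17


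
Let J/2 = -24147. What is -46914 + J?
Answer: -95208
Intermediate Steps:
J = -48294 (J = 2*(-24147) = -48294)
-46914 + J = -46914 - 48294 = -95208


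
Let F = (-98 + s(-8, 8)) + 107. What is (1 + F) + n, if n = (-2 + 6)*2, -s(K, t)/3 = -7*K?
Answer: -150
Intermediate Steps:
s(K, t) = 21*K (s(K, t) = -(-21)*K = 21*K)
n = 8 (n = 4*2 = 8)
F = -159 (F = (-98 + 21*(-8)) + 107 = (-98 - 168) + 107 = -266 + 107 = -159)
(1 + F) + n = (1 - 159) + 8 = -158 + 8 = -150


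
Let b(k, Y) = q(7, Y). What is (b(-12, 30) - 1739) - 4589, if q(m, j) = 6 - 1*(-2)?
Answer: -6320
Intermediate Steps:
q(m, j) = 8 (q(m, j) = 6 + 2 = 8)
b(k, Y) = 8
(b(-12, 30) - 1739) - 4589 = (8 - 1739) - 4589 = -1731 - 4589 = -6320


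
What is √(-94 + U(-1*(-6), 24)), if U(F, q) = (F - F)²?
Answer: I*√94 ≈ 9.6954*I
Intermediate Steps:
U(F, q) = 0 (U(F, q) = 0² = 0)
√(-94 + U(-1*(-6), 24)) = √(-94 + 0) = √(-94) = I*√94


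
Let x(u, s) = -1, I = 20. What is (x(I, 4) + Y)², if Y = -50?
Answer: 2601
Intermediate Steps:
(x(I, 4) + Y)² = (-1 - 50)² = (-51)² = 2601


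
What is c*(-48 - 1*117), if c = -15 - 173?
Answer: 31020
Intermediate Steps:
c = -188
c*(-48 - 1*117) = -188*(-48 - 1*117) = -188*(-48 - 117) = -188*(-165) = 31020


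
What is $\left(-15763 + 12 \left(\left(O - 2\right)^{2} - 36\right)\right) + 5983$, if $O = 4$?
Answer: $-10164$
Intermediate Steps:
$\left(-15763 + 12 \left(\left(O - 2\right)^{2} - 36\right)\right) + 5983 = \left(-15763 + 12 \left(\left(4 - 2\right)^{2} - 36\right)\right) + 5983 = \left(-15763 + 12 \left(2^{2} - 36\right)\right) + 5983 = \left(-15763 + 12 \left(4 - 36\right)\right) + 5983 = \left(-15763 + 12 \left(-32\right)\right) + 5983 = \left(-15763 - 384\right) + 5983 = -16147 + 5983 = -10164$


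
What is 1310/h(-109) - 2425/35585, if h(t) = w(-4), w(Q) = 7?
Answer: 9319875/49819 ≈ 187.07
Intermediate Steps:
h(t) = 7
1310/h(-109) - 2425/35585 = 1310/7 - 2425/35585 = 1310*(1/7) - 2425*1/35585 = 1310/7 - 485/7117 = 9319875/49819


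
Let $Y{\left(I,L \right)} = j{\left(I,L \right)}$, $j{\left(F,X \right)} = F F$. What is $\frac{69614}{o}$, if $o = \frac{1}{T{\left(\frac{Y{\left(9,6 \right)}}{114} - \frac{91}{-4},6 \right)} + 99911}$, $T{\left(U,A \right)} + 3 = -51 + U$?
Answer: $\frac{264216978405}{38} \approx 6.9531 \cdot 10^{9}$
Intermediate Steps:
$j{\left(F,X \right)} = F^{2}$
$Y{\left(I,L \right)} = I^{2}$
$T{\left(U,A \right)} = -54 + U$ ($T{\left(U,A \right)} = -3 + \left(-51 + U\right) = -54 + U$)
$o = \frac{76}{7590915}$ ($o = \frac{1}{\left(-54 + \left(\frac{9^{2}}{114} - \frac{91}{-4}\right)\right) + 99911} = \frac{1}{\left(-54 + \left(81 \cdot \frac{1}{114} - - \frac{91}{4}\right)\right) + 99911} = \frac{1}{\left(-54 + \left(\frac{27}{38} + \frac{91}{4}\right)\right) + 99911} = \frac{1}{\left(-54 + \frac{1783}{76}\right) + 99911} = \frac{1}{- \frac{2321}{76} + 99911} = \frac{1}{\frac{7590915}{76}} = \frac{76}{7590915} \approx 1.0012 \cdot 10^{-5}$)
$\frac{69614}{o} = \frac{69614}{\frac{76}{7590915}} = 69614 \cdot \frac{7590915}{76} = \frac{264216978405}{38}$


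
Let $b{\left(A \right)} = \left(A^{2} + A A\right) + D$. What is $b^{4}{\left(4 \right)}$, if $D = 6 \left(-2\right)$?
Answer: $160000$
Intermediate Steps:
$D = -12$
$b{\left(A \right)} = -12 + 2 A^{2}$ ($b{\left(A \right)} = \left(A^{2} + A A\right) - 12 = \left(A^{2} + A^{2}\right) - 12 = 2 A^{2} - 12 = -12 + 2 A^{2}$)
$b^{4}{\left(4 \right)} = \left(-12 + 2 \cdot 4^{2}\right)^{4} = \left(-12 + 2 \cdot 16\right)^{4} = \left(-12 + 32\right)^{4} = 20^{4} = 160000$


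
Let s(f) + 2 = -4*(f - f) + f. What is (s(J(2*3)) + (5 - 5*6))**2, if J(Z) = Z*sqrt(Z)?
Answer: 945 - 324*sqrt(6) ≈ 151.37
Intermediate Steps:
J(Z) = Z**(3/2)
s(f) = -2 + f (s(f) = -2 + (-4*(f - f) + f) = -2 + (-4*0 + f) = -2 + (0 + f) = -2 + f)
(s(J(2*3)) + (5 - 5*6))**2 = ((-2 + (2*3)**(3/2)) + (5 - 5*6))**2 = ((-2 + 6**(3/2)) + (5 - 30))**2 = ((-2 + 6*sqrt(6)) - 25)**2 = (-27 + 6*sqrt(6))**2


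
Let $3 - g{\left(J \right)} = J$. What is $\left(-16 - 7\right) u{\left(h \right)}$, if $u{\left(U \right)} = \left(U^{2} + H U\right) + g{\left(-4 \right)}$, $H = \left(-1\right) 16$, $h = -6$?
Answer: $-3197$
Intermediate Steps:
$g{\left(J \right)} = 3 - J$
$H = -16$
$u{\left(U \right)} = 7 + U^{2} - 16 U$ ($u{\left(U \right)} = \left(U^{2} - 16 U\right) + \left(3 - -4\right) = \left(U^{2} - 16 U\right) + \left(3 + 4\right) = \left(U^{2} - 16 U\right) + 7 = 7 + U^{2} - 16 U$)
$\left(-16 - 7\right) u{\left(h \right)} = \left(-16 - 7\right) \left(7 + \left(-6\right)^{2} - -96\right) = \left(-16 - 7\right) \left(7 + 36 + 96\right) = \left(-16 - 7\right) 139 = \left(-23\right) 139 = -3197$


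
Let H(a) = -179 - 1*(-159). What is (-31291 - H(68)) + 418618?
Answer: 387347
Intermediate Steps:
H(a) = -20 (H(a) = -179 + 159 = -20)
(-31291 - H(68)) + 418618 = (-31291 - 1*(-20)) + 418618 = (-31291 + 20) + 418618 = -31271 + 418618 = 387347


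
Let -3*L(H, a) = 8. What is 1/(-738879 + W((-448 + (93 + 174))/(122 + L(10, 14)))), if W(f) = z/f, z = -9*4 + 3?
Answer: -181/133733161 ≈ -1.3534e-6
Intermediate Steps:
L(H, a) = -8/3 (L(H, a) = -⅓*8 = -8/3)
z = -33 (z = -36 + 3 = -33)
W(f) = -33/f
1/(-738879 + W((-448 + (93 + 174))/(122 + L(10, 14)))) = 1/(-738879 - 33*(122 - 8/3)/(-448 + (93 + 174))) = 1/(-738879 - 33*358/(3*(-448 + 267))) = 1/(-738879 - 33/((-181*3/358))) = 1/(-738879 - 33/(-543/358)) = 1/(-738879 - 33*(-358/543)) = 1/(-738879 + 3938/181) = 1/(-133733161/181) = -181/133733161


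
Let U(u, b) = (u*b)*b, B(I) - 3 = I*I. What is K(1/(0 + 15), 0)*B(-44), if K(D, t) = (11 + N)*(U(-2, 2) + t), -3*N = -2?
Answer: -542920/3 ≈ -1.8097e+5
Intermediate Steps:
N = ⅔ (N = -⅓*(-2) = ⅔ ≈ 0.66667)
B(I) = 3 + I² (B(I) = 3 + I*I = 3 + I²)
U(u, b) = u*b² (U(u, b) = (b*u)*b = u*b²)
K(D, t) = -280/3 + 35*t/3 (K(D, t) = (11 + ⅔)*(-2*2² + t) = 35*(-2*4 + t)/3 = 35*(-8 + t)/3 = -280/3 + 35*t/3)
K(1/(0 + 15), 0)*B(-44) = (-280/3 + (35/3)*0)*(3 + (-44)²) = (-280/3 + 0)*(3 + 1936) = -280/3*1939 = -542920/3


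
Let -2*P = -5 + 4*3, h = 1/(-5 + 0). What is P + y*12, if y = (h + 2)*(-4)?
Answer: -899/10 ≈ -89.900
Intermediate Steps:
h = -⅕ (h = 1/(-5) = -⅕ ≈ -0.20000)
P = -7/2 (P = -(-5 + 4*3)/2 = -(-5 + 12)/2 = -½*7 = -7/2 ≈ -3.5000)
y = -36/5 (y = (-⅕ + 2)*(-4) = (9/5)*(-4) = -36/5 ≈ -7.2000)
P + y*12 = -7/2 - 36/5*12 = -7/2 - 432/5 = -899/10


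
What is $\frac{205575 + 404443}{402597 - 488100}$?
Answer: $- \frac{610018}{85503} \approx -7.1345$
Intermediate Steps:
$\frac{205575 + 404443}{402597 - 488100} = \frac{610018}{-85503} = 610018 \left(- \frac{1}{85503}\right) = - \frac{610018}{85503}$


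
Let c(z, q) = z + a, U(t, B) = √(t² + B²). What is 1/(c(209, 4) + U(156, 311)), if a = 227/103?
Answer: -2240662/811057197 + 10609*√121057/811057197 ≈ 0.0017885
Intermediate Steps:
U(t, B) = √(B² + t²)
a = 227/103 (a = 227*(1/103) = 227/103 ≈ 2.2039)
c(z, q) = 227/103 + z (c(z, q) = z + 227/103 = 227/103 + z)
1/(c(209, 4) + U(156, 311)) = 1/((227/103 + 209) + √(311² + 156²)) = 1/(21754/103 + √(96721 + 24336)) = 1/(21754/103 + √121057)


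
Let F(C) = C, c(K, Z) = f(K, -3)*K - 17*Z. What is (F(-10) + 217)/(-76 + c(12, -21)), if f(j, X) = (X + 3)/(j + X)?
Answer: 207/281 ≈ 0.73665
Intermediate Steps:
f(j, X) = (3 + X)/(X + j)
c(K, Z) = -17*Z (c(K, Z) = ((3 - 3)/(-3 + K))*K - 17*Z = (0/(-3 + K))*K - 17*Z = 0*K - 17*Z = 0 - 17*Z = -17*Z)
(F(-10) + 217)/(-76 + c(12, -21)) = (-10 + 217)/(-76 - 17*(-21)) = 207/(-76 + 357) = 207/281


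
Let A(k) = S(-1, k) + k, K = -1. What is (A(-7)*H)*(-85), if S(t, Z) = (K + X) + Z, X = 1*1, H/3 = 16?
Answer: 57120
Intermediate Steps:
H = 48 (H = 3*16 = 48)
X = 1
S(t, Z) = Z (S(t, Z) = (-1 + 1) + Z = 0 + Z = Z)
A(k) = 2*k (A(k) = k + k = 2*k)
(A(-7)*H)*(-85) = ((2*(-7))*48)*(-85) = -14*48*(-85) = -672*(-85) = 57120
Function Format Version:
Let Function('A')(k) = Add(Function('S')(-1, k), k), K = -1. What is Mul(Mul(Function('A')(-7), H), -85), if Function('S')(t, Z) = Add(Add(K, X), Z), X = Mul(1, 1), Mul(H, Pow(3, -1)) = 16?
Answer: 57120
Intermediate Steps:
H = 48 (H = Mul(3, 16) = 48)
X = 1
Function('S')(t, Z) = Z (Function('S')(t, Z) = Add(Add(-1, 1), Z) = Add(0, Z) = Z)
Function('A')(k) = Mul(2, k) (Function('A')(k) = Add(k, k) = Mul(2, k))
Mul(Mul(Function('A')(-7), H), -85) = Mul(Mul(Mul(2, -7), 48), -85) = Mul(Mul(-14, 48), -85) = Mul(-672, -85) = 57120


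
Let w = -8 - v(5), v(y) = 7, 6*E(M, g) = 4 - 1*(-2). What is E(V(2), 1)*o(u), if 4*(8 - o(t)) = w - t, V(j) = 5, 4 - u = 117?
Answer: -33/2 ≈ -16.500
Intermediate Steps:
u = -113 (u = 4 - 1*117 = 4 - 117 = -113)
E(M, g) = 1 (E(M, g) = (4 - 1*(-2))/6 = (4 + 2)/6 = (1/6)*6 = 1)
w = -15 (w = -8 - 1*7 = -8 - 7 = -15)
o(t) = 47/4 + t/4 (o(t) = 8 - (-15 - t)/4 = 8 + (15/4 + t/4) = 47/4 + t/4)
E(V(2), 1)*o(u) = 1*(47/4 + (1/4)*(-113)) = 1*(47/4 - 113/4) = 1*(-33/2) = -33/2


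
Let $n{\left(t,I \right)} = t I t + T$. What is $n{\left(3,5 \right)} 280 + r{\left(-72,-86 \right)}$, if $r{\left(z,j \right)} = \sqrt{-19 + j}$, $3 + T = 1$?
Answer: $12040 + i \sqrt{105} \approx 12040.0 + 10.247 i$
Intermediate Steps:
$T = -2$ ($T = -3 + 1 = -2$)
$n{\left(t,I \right)} = -2 + I t^{2}$ ($n{\left(t,I \right)} = t I t - 2 = I t t - 2 = I t^{2} - 2 = -2 + I t^{2}$)
$n{\left(3,5 \right)} 280 + r{\left(-72,-86 \right)} = \left(-2 + 5 \cdot 3^{2}\right) 280 + \sqrt{-19 - 86} = \left(-2 + 5 \cdot 9\right) 280 + \sqrt{-105} = \left(-2 + 45\right) 280 + i \sqrt{105} = 43 \cdot 280 + i \sqrt{105} = 12040 + i \sqrt{105}$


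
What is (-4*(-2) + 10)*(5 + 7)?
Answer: 216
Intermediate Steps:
(-4*(-2) + 10)*(5 + 7) = (8 + 10)*12 = 18*12 = 216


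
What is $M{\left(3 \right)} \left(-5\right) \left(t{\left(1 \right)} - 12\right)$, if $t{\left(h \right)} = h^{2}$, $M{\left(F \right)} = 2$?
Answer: $110$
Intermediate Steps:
$M{\left(3 \right)} \left(-5\right) \left(t{\left(1 \right)} - 12\right) = 2 \left(-5\right) \left(1^{2} - 12\right) = - 10 \left(1 - 12\right) = \left(-10\right) \left(-11\right) = 110$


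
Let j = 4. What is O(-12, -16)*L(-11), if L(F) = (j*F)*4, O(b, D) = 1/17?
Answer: -176/17 ≈ -10.353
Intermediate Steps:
O(b, D) = 1/17
L(F) = 16*F (L(F) = (4*F)*4 = 16*F)
O(-12, -16)*L(-11) = (16*(-11))/17 = (1/17)*(-176) = -176/17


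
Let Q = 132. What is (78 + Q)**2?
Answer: 44100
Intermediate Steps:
(78 + Q)**2 = (78 + 132)**2 = 210**2 = 44100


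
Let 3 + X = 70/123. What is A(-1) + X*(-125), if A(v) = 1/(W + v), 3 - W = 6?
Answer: 149377/492 ≈ 303.61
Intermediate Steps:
W = -3 (W = 3 - 1*6 = 3 - 6 = -3)
X = -299/123 (X = -3 + 70/123 = -299/123 ≈ -2.4309)
A(v) = 1/(-3 + v)
A(-1) + X*(-125) = 1/(-3 - 1) - 299/123*(-125) = 1/(-4) + 37375/123 = -¼ + 37375/123 = 149377/492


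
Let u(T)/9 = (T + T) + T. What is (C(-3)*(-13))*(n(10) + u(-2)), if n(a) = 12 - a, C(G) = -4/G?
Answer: 2704/3 ≈ 901.33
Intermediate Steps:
u(T) = 27*T (u(T) = 9*((T + T) + T) = 9*(2*T + T) = 9*(3*T) = 27*T)
(C(-3)*(-13))*(n(10) + u(-2)) = (-4/(-3)*(-13))*((12 - 1*10) + 27*(-2)) = (-4*(-1/3)*(-13))*((12 - 10) - 54) = ((4/3)*(-13))*(2 - 54) = -52/3*(-52) = 2704/3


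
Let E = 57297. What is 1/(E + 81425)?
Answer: 1/138722 ≈ 7.2087e-6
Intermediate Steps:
1/(E + 81425) = 1/(57297 + 81425) = 1/138722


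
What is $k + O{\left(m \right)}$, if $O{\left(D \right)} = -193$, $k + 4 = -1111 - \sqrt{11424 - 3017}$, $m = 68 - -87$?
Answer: $-1308 - \sqrt{8407} \approx -1399.7$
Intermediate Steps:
$m = 155$ ($m = 68 + 87 = 155$)
$k = -1115 - \sqrt{8407}$ ($k = -4 - \left(1111 + \sqrt{11424 - 3017}\right) = -4 - \left(1111 + \sqrt{8407}\right) = -1115 - \sqrt{8407} \approx -1206.7$)
$k + O{\left(m \right)} = \left(-1115 - \sqrt{8407}\right) - 193 = -1308 - \sqrt{8407}$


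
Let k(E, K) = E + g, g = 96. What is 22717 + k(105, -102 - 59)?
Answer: 22918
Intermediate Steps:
k(E, K) = 96 + E (k(E, K) = E + 96 = 96 + E)
22717 + k(105, -102 - 59) = 22717 + (96 + 105) = 22717 + 201 = 22918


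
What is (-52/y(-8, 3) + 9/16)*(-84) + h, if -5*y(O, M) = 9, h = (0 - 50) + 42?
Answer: -29783/12 ≈ -2481.9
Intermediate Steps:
h = -8 (h = -50 + 42 = -8)
y(O, M) = -9/5 (y(O, M) = -1/5*9 = -9/5)
(-52/y(-8, 3) + 9/16)*(-84) + h = (-52/(-9/5) + 9/16)*(-84) - 8 = (-52*(-5/9) + 9*(1/16))*(-84) - 8 = (260/9 + 9/16)*(-84) - 8 = (4241/144)*(-84) - 8 = -29687/12 - 8 = -29783/12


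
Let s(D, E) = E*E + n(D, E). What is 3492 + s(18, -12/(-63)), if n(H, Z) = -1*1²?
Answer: 1539547/441 ≈ 3491.0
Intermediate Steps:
n(H, Z) = -1 (n(H, Z) = -1*1 = -1)
s(D, E) = -1 + E² (s(D, E) = E*E - 1 = E² - 1 = -1 + E²)
3492 + s(18, -12/(-63)) = 3492 + (-1 + (-12/(-63))²) = 3492 + (-1 + (-12*(-1/63))²) = 3492 + (-1 + (4/21)²) = 3492 + (-1 + 16/441) = 3492 - 425/441 = 1539547/441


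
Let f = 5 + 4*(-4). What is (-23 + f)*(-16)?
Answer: 544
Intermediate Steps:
f = -11 (f = 5 - 16 = -11)
(-23 + f)*(-16) = (-23 - 11)*(-16) = -34*(-16) = 544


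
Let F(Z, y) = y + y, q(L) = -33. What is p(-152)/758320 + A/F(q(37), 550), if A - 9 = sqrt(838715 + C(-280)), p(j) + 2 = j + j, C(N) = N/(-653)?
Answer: 162207/20853800 + sqrt(14305432291)/143660 ≈ 0.84034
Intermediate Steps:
C(N) = -N/653 (C(N) = N*(-1/653) = -N/653)
F(Z, y) = 2*y
p(j) = -2 + 2*j (p(j) = -2 + (j + j) = -2 + 2*j)
A = 9 + 5*sqrt(14305432291)/653 (A = 9 + sqrt(838715 - 1/653*(-280)) = 9 + sqrt(838715 + 280/653) = 9 + sqrt(547681175/653) = 9 + 5*sqrt(14305432291)/653 ≈ 924.81)
p(-152)/758320 + A/F(q(37), 550) = (-2 + 2*(-152))/758320 + (9 + 5*sqrt(14305432291)/653)/((2*550)) = (-2 - 304)*(1/758320) + (9 + 5*sqrt(14305432291)/653)/1100 = -306*1/758320 + (9 + 5*sqrt(14305432291)/653)*(1/1100) = -153/379160 + (9/1100 + sqrt(14305432291)/143660) = 162207/20853800 + sqrt(14305432291)/143660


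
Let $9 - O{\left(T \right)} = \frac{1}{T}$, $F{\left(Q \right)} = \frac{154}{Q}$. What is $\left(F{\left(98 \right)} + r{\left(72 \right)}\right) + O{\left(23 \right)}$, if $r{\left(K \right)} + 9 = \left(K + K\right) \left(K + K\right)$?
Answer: $\frac{3338742}{161} \approx 20738.0$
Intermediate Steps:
$O{\left(T \right)} = 9 - \frac{1}{T}$
$r{\left(K \right)} = -9 + 4 K^{2}$ ($r{\left(K \right)} = -9 + \left(K + K\right) \left(K + K\right) = -9 + 2 K 2 K = -9 + 4 K^{2}$)
$\left(F{\left(98 \right)} + r{\left(72 \right)}\right) + O{\left(23 \right)} = \left(\frac{154}{98} - \left(9 - 4 \cdot 72^{2}\right)\right) + \left(9 - \frac{1}{23}\right) = \left(154 \cdot \frac{1}{98} + \left(-9 + 4 \cdot 5184\right)\right) + \left(9 - \frac{1}{23}\right) = \left(\frac{11}{7} + \left(-9 + 20736\right)\right) + \left(9 - \frac{1}{23}\right) = \left(\frac{11}{7} + 20727\right) + \frac{206}{23} = \frac{145100}{7} + \frac{206}{23} = \frac{3338742}{161}$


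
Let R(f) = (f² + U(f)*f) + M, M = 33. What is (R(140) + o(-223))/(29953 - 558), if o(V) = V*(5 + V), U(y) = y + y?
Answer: 107447/29395 ≈ 3.6553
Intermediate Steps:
U(y) = 2*y
R(f) = 33 + 3*f² (R(f) = (f² + (2*f)*f) + 33 = (f² + 2*f²) + 33 = 3*f² + 33 = 33 + 3*f²)
(R(140) + o(-223))/(29953 - 558) = ((33 + 3*140²) - 223*(5 - 223))/(29953 - 558) = ((33 + 3*19600) - 223*(-218))/29395 = ((33 + 58800) + 48614)*(1/29395) = (58833 + 48614)*(1/29395) = 107447*(1/29395) = 107447/29395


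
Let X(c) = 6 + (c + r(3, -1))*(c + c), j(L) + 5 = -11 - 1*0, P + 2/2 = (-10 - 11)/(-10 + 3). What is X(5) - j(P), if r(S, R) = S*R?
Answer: 42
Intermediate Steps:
r(S, R) = R*S
P = 2 (P = -1 + (-10 - 11)/(-10 + 3) = -1 - 21/(-7) = -1 - 21*(-⅐) = -1 + 3 = 2)
j(L) = -16 (j(L) = -5 + (-11 - 1*0) = -5 + (-11 + 0) = -5 - 11 = -16)
X(c) = 6 + 2*c*(-3 + c) (X(c) = 6 + (c - 1*3)*(c + c) = 6 + (c - 3)*(2*c) = 6 + (-3 + c)*(2*c) = 6 + 2*c*(-3 + c))
X(5) - j(P) = (6 - 6*5 + 2*5²) - 1*(-16) = (6 - 30 + 2*25) + 16 = (6 - 30 + 50) + 16 = 26 + 16 = 42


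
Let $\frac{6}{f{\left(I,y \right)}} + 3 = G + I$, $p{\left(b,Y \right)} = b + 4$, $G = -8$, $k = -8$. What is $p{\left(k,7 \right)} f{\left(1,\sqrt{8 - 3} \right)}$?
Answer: $\frac{12}{5} \approx 2.4$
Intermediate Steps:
$p{\left(b,Y \right)} = 4 + b$
$f{\left(I,y \right)} = \frac{6}{-11 + I}$ ($f{\left(I,y \right)} = \frac{6}{-3 + \left(-8 + I\right)} = \frac{6}{-11 + I}$)
$p{\left(k,7 \right)} f{\left(1,\sqrt{8 - 3} \right)} = \left(4 - 8\right) \frac{6}{-11 + 1} = - 4 \frac{6}{-10} = - 4 \cdot 6 \left(- \frac{1}{10}\right) = \left(-4\right) \left(- \frac{3}{5}\right) = \frac{12}{5}$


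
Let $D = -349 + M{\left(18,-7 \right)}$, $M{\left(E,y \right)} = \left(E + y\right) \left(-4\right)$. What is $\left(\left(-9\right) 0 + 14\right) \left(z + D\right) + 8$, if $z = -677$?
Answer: $-14972$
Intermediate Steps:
$M{\left(E,y \right)} = - 4 E - 4 y$
$D = -393$ ($D = -349 - 44 = -393$)
$\left(\left(-9\right) 0 + 14\right) \left(z + D\right) + 8 = \left(\left(-9\right) 0 + 14\right) \left(-677 - 393\right) + 8 = \left(0 + 14\right) \left(-1070\right) + 8 = 14 \left(-1070\right) + 8 = -14980 + 8 = -14972$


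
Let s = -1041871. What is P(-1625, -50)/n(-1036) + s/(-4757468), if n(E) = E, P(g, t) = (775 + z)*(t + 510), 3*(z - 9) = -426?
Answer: -350974017851/1232184212 ≈ -284.84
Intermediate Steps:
z = -133 (z = 9 + (⅓)*(-426) = 9 - 142 = -133)
P(g, t) = 327420 + 642*t (P(g, t) = (775 - 133)*(t + 510) = 642*(510 + t) = 327420 + 642*t)
P(-1625, -50)/n(-1036) + s/(-4757468) = (327420 + 642*(-50))/(-1036) - 1041871/(-4757468) = (327420 - 32100)*(-1/1036) - 1041871*(-1/4757468) = 295320*(-1/1036) + 1041871/4757468 = -73830/259 + 1041871/4757468 = -350974017851/1232184212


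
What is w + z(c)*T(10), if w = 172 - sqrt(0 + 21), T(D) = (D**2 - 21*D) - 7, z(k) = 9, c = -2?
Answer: -881 - sqrt(21) ≈ -885.58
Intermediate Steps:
T(D) = -7 + D**2 - 21*D
w = 172 - sqrt(21) ≈ 167.42
w + z(c)*T(10) = (172 - sqrt(21)) + 9*(-7 + 10**2 - 21*10) = (172 - sqrt(21)) + 9*(-7 + 100 - 210) = (172 - sqrt(21)) + 9*(-117) = (172 - sqrt(21)) - 1053 = -881 - sqrt(21)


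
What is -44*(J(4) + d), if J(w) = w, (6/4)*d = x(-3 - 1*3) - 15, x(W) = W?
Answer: 440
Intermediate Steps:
d = -14 (d = 2*((-3 - 1*3) - 15)/3 = 2*((-3 - 3) - 15)/3 = 2*(-6 - 15)/3 = (⅔)*(-21) = -14)
-44*(J(4) + d) = -44*(4 - 14) = -44*(-10) = 440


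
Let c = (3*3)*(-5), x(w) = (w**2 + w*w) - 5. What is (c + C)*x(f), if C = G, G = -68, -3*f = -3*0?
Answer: 565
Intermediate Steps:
f = 0 (f = -(-1)*0 = -1/3*0 = 0)
x(w) = -5 + 2*w**2 (x(w) = (w**2 + w**2) - 5 = 2*w**2 - 5 = -5 + 2*w**2)
C = -68
c = -45 (c = 9*(-5) = -45)
(c + C)*x(f) = (-45 - 68)*(-5 + 2*0**2) = -113*(-5 + 2*0) = -113*(-5 + 0) = -113*(-5) = 565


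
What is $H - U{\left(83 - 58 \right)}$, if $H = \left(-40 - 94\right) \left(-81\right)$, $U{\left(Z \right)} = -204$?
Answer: $11058$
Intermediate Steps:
$H = 10854$ ($H = \left(-134\right) \left(-81\right) = 10854$)
$H - U{\left(83 - 58 \right)} = 10854 - -204 = 10854 + 204 = 11058$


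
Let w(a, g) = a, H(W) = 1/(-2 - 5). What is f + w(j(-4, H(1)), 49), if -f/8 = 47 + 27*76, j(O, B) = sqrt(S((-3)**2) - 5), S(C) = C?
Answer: -16790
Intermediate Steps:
H(W) = -1/7 (H(W) = 1/(-7) = -1/7)
j(O, B) = 2 (j(O, B) = sqrt((-3)**2 - 5) = sqrt(9 - 5) = sqrt(4) = 2)
f = -16792 (f = -8*(47 + 27*76) = -8*(47 + 2052) = -8*2099 = -16792)
f + w(j(-4, H(1)), 49) = -16792 + 2 = -16790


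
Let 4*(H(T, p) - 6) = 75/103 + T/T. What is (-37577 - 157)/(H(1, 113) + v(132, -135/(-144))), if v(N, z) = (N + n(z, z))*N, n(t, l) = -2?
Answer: -7773204/3536285 ≈ -2.1981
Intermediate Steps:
H(T, p) = 1325/206 (H(T, p) = 6 + (75/103 + T/T)/4 = 6 + (75*(1/103) + 1)/4 = 6 + (75/103 + 1)/4 = 6 + (¼)*(178/103) = 6 + 89/206 = 1325/206)
v(N, z) = N*(-2 + N) (v(N, z) = (N - 2)*N = (-2 + N)*N = N*(-2 + N))
(-37577 - 157)/(H(1, 113) + v(132, -135/(-144))) = (-37577 - 157)/(1325/206 + 132*(-2 + 132)) = -37734/(1325/206 + 132*130) = -37734/(1325/206 + 17160) = -37734/3536285/206 = -37734*206/3536285 = -7773204/3536285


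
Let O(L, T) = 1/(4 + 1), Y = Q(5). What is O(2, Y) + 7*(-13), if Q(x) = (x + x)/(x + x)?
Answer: -454/5 ≈ -90.800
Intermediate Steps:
Q(x) = 1 (Q(x) = (2*x)/((2*x)) = (2*x)*(1/(2*x)) = 1)
Y = 1
O(L, T) = 1/5
O(2, Y) + 7*(-13) = 1/5 + 7*(-13) = 1/5 - 91 = -454/5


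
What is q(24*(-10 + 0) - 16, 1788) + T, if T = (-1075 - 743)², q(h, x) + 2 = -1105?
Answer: 3304017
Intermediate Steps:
q(h, x) = -1107 (q(h, x) = -2 - 1105 = -1107)
T = 3305124 (T = (-1818)² = 3305124)
q(24*(-10 + 0) - 16, 1788) + T = -1107 + 3305124 = 3304017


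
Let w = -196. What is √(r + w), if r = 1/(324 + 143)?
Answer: I*√42744977/467 ≈ 14.0*I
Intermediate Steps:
r = 1/467 ≈ 0.0021413
√(r + w) = √(1/467 - 196) = √(-91531/467) = I*√42744977/467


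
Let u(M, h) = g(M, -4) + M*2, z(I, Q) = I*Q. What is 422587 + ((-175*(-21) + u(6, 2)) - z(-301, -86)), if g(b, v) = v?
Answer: 400384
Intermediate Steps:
u(M, h) = -4 + 2*M (u(M, h) = -4 + M*2 = -4 + 2*M)
422587 + ((-175*(-21) + u(6, 2)) - z(-301, -86)) = 422587 + ((-175*(-21) + (-4 + 2*6)) - (-301)*(-86)) = 422587 + ((3675 + (-4 + 12)) - 1*25886) = 422587 + ((3675 + 8) - 25886) = 422587 + (3683 - 25886) = 422587 - 22203 = 400384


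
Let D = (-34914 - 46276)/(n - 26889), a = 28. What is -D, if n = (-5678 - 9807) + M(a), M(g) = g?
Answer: -40595/21173 ≈ -1.9173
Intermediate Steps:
n = -15457 (n = (-5678 - 9807) + 28 = -15485 + 28 = -15457)
D = 40595/21173 (D = (-34914 - 46276)/(-15457 - 26889) = -81190/(-42346) = -81190*(-1/42346) = 40595/21173 ≈ 1.9173)
-D = -1*40595/21173 = -40595/21173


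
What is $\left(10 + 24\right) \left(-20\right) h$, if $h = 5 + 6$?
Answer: $-7480$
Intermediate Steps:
$h = 11$
$\left(10 + 24\right) \left(-20\right) h = \left(10 + 24\right) \left(-20\right) 11 = 34 \left(-20\right) 11 = \left(-680\right) 11 = -7480$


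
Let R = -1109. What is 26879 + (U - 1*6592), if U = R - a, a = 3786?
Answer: 15392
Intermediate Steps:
U = -4895 (U = -1109 - 1*3786 = -1109 - 3786 = -4895)
26879 + (U - 1*6592) = 26879 + (-4895 - 1*6592) = 26879 + (-4895 - 6592) = 26879 - 11487 = 15392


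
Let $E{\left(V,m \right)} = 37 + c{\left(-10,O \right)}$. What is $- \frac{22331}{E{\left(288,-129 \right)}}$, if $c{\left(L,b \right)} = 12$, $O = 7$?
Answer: $- \frac{22331}{49} \approx -455.73$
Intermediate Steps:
$E{\left(V,m \right)} = 49$ ($E{\left(V,m \right)} = 37 + 12 = 49$)
$- \frac{22331}{E{\left(288,-129 \right)}} = - \frac{22331}{49}$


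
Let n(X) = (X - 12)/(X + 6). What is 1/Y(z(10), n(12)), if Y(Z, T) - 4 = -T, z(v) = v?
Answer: ¼ ≈ 0.25000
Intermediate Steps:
n(X) = (-12 + X)/(6 + X)
Y(Z, T) = 4 - T
1/Y(z(10), n(12)) = 1/(4 - (-12 + 12)/(6 + 12)) = 1/(4 - 0/18) = 1/(4 - 1*0) = 1/(4 + 0) = 1/4 = ¼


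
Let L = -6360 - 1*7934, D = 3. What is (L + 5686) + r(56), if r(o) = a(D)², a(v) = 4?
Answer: -8592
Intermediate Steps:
L = -14294 (L = -6360 - 7934 = -14294)
r(o) = 16 (r(o) = 4² = 16)
(L + 5686) + r(56) = (-14294 + 5686) + 16 = -8608 + 16 = -8592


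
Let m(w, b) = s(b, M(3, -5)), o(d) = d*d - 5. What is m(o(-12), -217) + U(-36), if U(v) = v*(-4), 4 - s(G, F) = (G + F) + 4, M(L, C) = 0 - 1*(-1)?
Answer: 360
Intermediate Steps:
M(L, C) = 1 (M(L, C) = 0 + 1 = 1)
o(d) = -5 + d**2 (o(d) = d**2 - 5 = -5 + d**2)
s(G, F) = -F - G (s(G, F) = 4 - ((G + F) + 4) = 4 - ((F + G) + 4) = 4 - (4 + F + G) = 4 + (-4 - F - G) = -F - G)
U(v) = -4*v
m(w, b) = -1 - b (m(w, b) = -1*1 - b = -1 - b)
m(o(-12), -217) + U(-36) = (-1 - 1*(-217)) - 4*(-36) = (-1 + 217) + 144 = 216 + 144 = 360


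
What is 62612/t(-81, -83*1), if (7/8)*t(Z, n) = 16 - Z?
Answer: 109571/194 ≈ 564.80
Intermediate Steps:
t(Z, n) = 128/7 - 8*Z/7 (t(Z, n) = 8*(16 - Z)/7 = 128/7 - 8*Z/7)
62612/t(-81, -83*1) = 62612/(128/7 - 8/7*(-81)) = 62612/(128/7 + 648/7) = 62612/(776/7) = 62612*(7/776) = 109571/194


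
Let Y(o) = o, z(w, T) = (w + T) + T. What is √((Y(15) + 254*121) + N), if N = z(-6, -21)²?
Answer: √33053 ≈ 181.80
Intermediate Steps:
z(w, T) = w + 2*T (z(w, T) = (T + w) + T = w + 2*T)
N = 2304 (N = (-6 + 2*(-21))² = (-6 - 42)² = (-48)² = 2304)
√((Y(15) + 254*121) + N) = √((15 + 254*121) + 2304) = √((15 + 30734) + 2304) = √(30749 + 2304) = √33053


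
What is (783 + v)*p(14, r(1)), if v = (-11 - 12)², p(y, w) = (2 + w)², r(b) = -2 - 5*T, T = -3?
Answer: 295200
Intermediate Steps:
r(b) = 13 (r(b) = -2 - 5*(-3) = -2 + 15 = 13)
v = 529 (v = (-23)² = 529)
(783 + v)*p(14, r(1)) = (783 + 529)*(2 + 13)² = 1312*15² = 1312*225 = 295200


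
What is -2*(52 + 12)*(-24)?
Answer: 3072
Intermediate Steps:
-2*(52 + 12)*(-24) = -2*64*(-24) = -128*(-24) = 3072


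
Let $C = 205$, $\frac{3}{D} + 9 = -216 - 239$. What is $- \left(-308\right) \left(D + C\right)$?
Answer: $\frac{7324009}{116} \approx 63138.0$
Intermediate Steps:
$D = - \frac{3}{464}$ ($D = \frac{3}{-9 - 455} = \frac{3}{-464} = 3 \left(- \frac{1}{464}\right) = - \frac{3}{464} \approx -0.0064655$)
$- \left(-308\right) \left(D + C\right) = - \left(-308\right) \left(- \frac{3}{464} + 205\right) = - \frac{\left(-308\right) 95117}{464} = \left(-1\right) \left(- \frac{7324009}{116}\right) = \frac{7324009}{116}$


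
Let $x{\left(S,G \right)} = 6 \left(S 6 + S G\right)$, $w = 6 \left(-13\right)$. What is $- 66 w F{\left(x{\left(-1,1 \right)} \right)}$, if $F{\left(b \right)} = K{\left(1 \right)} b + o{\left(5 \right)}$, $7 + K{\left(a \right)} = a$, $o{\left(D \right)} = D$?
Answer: $1323036$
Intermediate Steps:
$w = -78$
$K{\left(a \right)} = -7 + a$
$x{\left(S,G \right)} = 36 S + 6 G S$ ($x{\left(S,G \right)} = 6 \left(6 S + G S\right) = 36 S + 6 G S$)
$F{\left(b \right)} = 5 - 6 b$ ($F{\left(b \right)} = \left(-7 + 1\right) b + 5 = - 6 b + 5 = 5 - 6 b$)
$- 66 w F{\left(x{\left(-1,1 \right)} \right)} = \left(-66\right) \left(-78\right) \left(5 - 6 \cdot 6 \left(-1\right) \left(6 + 1\right)\right) = 5148 \left(5 - 6 \cdot 6 \left(-1\right) 7\right) = 5148 \left(5 - -252\right) = 5148 \left(5 + 252\right) = 5148 \cdot 257 = 1323036$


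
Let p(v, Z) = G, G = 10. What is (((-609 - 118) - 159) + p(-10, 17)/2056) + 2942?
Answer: 2113573/1028 ≈ 2056.0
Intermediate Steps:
p(v, Z) = 10
(((-609 - 118) - 159) + p(-10, 17)/2056) + 2942 = (((-609 - 118) - 159) + 10/2056) + 2942 = ((-727 - 159) + 10*(1/2056)) + 2942 = (-886 + 5/1028) + 2942 = -910803/1028 + 2942 = 2113573/1028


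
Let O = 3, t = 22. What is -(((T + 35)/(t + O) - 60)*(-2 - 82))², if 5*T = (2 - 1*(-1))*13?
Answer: -374573376576/15625 ≈ -2.3973e+7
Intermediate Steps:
T = 39/5 (T = ((2 - 1*(-1))*13)/5 = ((2 + 1)*13)/5 = (3*13)/5 = (⅕)*39 = 39/5 ≈ 7.8000)
-(((T + 35)/(t + O) - 60)*(-2 - 82))² = -(((39/5 + 35)/(22 + 3) - 60)*(-2 - 82))² = -(((214/5)/25 - 60)*(-84))² = -(((214/5)*(1/25) - 60)*(-84))² = -((214/125 - 60)*(-84))² = -(-7286/125*(-84))² = -(612024/125)² = -1*374573376576/15625 = -374573376576/15625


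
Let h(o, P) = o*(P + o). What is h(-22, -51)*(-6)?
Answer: -9636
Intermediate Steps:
h(-22, -51)*(-6) = -22*(-51 - 22)*(-6) = -22*(-73)*(-6) = 1606*(-6) = -9636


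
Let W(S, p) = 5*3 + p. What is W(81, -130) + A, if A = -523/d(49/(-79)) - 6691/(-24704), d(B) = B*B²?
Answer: 6036709629907/2906400896 ≈ 2077.0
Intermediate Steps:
W(S, p) = 15 + p
d(B) = B³
A = 6370945732947/2906400896 (A = -523/((49/(-79))³) - 6691/(-24704) = -523/((49*(-1/79))³) - 6691*(-1/24704) = -523/((-49/79)³) + 6691/24704 = -523/(-117649/493039) + 6691/24704 = -523*(-493039/117649) + 6691/24704 = 257859397/117649 + 6691/24704 = 6370945732947/2906400896 ≈ 2192.0)
W(81, -130) + A = (15 - 130) + 6370945732947/2906400896 = -115 + 6370945732947/2906400896 = 6036709629907/2906400896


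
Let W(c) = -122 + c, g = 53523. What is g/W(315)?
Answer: 53523/193 ≈ 277.32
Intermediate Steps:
g/W(315) = 53523/(-122 + 315) = 53523/193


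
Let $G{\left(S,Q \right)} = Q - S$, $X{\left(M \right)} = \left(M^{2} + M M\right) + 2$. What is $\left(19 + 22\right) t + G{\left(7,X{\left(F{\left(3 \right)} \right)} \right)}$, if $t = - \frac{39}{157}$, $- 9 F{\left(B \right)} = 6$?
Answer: $- \frac{20200}{1413} \approx -14.296$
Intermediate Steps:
$F{\left(B \right)} = - \frac{2}{3}$ ($F{\left(B \right)} = \left(- \frac{1}{9}\right) 6 = - \frac{2}{3}$)
$X{\left(M \right)} = 2 + 2 M^{2}$ ($X{\left(M \right)} = \left(M^{2} + M^{2}\right) + 2 = 2 M^{2} + 2 = 2 + 2 M^{2}$)
$t = - \frac{39}{157}$ ($t = \left(-39\right) \frac{1}{157} = - \frac{39}{157} \approx -0.24841$)
$\left(19 + 22\right) t + G{\left(7,X{\left(F{\left(3 \right)} \right)} \right)} = \left(19 + 22\right) \left(- \frac{39}{157}\right) + \left(\left(2 + 2 \left(- \frac{2}{3}\right)^{2}\right) - 7\right) = 41 \left(- \frac{39}{157}\right) + \left(\left(2 + 2 \cdot \frac{4}{9}\right) - 7\right) = - \frac{1599}{157} + \left(\left(2 + \frac{8}{9}\right) - 7\right) = - \frac{1599}{157} + \left(\frac{26}{9} - 7\right) = - \frac{1599}{157} - \frac{37}{9} = - \frac{20200}{1413}$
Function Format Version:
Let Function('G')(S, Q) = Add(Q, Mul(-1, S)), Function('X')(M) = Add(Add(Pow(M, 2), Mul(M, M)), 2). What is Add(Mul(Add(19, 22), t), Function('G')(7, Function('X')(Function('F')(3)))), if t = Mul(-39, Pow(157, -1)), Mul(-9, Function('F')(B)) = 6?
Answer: Rational(-20200, 1413) ≈ -14.296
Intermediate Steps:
Function('F')(B) = Rational(-2, 3) (Function('F')(B) = Mul(Rational(-1, 9), 6) = Rational(-2, 3))
Function('X')(M) = Add(2, Mul(2, Pow(M, 2))) (Function('X')(M) = Add(Add(Pow(M, 2), Pow(M, 2)), 2) = Add(Mul(2, Pow(M, 2)), 2) = Add(2, Mul(2, Pow(M, 2))))
t = Rational(-39, 157) (t = Mul(-39, Rational(1, 157)) = Rational(-39, 157) ≈ -0.24841)
Add(Mul(Add(19, 22), t), Function('G')(7, Function('X')(Function('F')(3)))) = Add(Mul(Add(19, 22), Rational(-39, 157)), Add(Add(2, Mul(2, Pow(Rational(-2, 3), 2))), Mul(-1, 7))) = Add(Mul(41, Rational(-39, 157)), Add(Add(2, Mul(2, Rational(4, 9))), -7)) = Add(Rational(-1599, 157), Add(Add(2, Rational(8, 9)), -7)) = Add(Rational(-1599, 157), Add(Rational(26, 9), -7)) = Add(Rational(-1599, 157), Rational(-37, 9)) = Rational(-20200, 1413)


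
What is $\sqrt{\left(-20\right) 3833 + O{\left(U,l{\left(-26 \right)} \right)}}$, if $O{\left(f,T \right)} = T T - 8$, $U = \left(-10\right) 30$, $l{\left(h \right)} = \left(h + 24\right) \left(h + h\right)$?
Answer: $2 i \sqrt{16463} \approx 256.62 i$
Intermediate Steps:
$l{\left(h \right)} = 2 h \left(24 + h\right)$ ($l{\left(h \right)} = \left(24 + h\right) 2 h = 2 h \left(24 + h\right)$)
$U = -300$
$O{\left(f,T \right)} = -8 + T^{2}$ ($O{\left(f,T \right)} = T^{2} - 8 = -8 + T^{2}$)
$\sqrt{\left(-20\right) 3833 + O{\left(U,l{\left(-26 \right)} \right)}} = \sqrt{\left(-20\right) 3833 - \left(8 - \left(2 \left(-26\right) \left(24 - 26\right)\right)^{2}\right)} = \sqrt{-76660 - \left(8 - \left(2 \left(-26\right) \left(-2\right)\right)^{2}\right)} = \sqrt{-76660 - \left(8 - 104^{2}\right)} = \sqrt{-76660 + \left(-8 + 10816\right)} = \sqrt{-76660 + 10808} = \sqrt{-65852} = 2 i \sqrt{16463}$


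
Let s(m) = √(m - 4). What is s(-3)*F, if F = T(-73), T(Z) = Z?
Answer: -73*I*√7 ≈ -193.14*I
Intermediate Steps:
s(m) = √(-4 + m)
F = -73
s(-3)*F = √(-4 - 3)*(-73) = √(-7)*(-73) = (I*√7)*(-73) = -73*I*√7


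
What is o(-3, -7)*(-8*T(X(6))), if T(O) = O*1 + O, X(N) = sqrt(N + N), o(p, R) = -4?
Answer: 128*sqrt(3) ≈ 221.70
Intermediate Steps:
X(N) = sqrt(2)*sqrt(N) (X(N) = sqrt(2*N) = sqrt(2)*sqrt(N))
T(O) = 2*O (T(O) = O + O = 2*O)
o(-3, -7)*(-8*T(X(6))) = -(-32)*2*(sqrt(2)*sqrt(6)) = -(-32)*2*(2*sqrt(3)) = -(-32)*4*sqrt(3) = -(-128)*sqrt(3) = 128*sqrt(3)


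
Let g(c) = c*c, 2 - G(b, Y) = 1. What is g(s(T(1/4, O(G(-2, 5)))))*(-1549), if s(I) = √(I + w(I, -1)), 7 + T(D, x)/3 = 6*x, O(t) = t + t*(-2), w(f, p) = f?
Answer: 120822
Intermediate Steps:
G(b, Y) = 1 (G(b, Y) = 2 - 1*1 = 2 - 1 = 1)
O(t) = -t (O(t) = t - 2*t = -t)
T(D, x) = -21 + 18*x (T(D, x) = -21 + 3*(6*x) = -21 + 18*x)
s(I) = √2*√I (s(I) = √(I + I) = √(2*I) = √2*√I)
g(c) = c²
g(s(T(1/4, O(G(-2, 5)))))*(-1549) = (√2*√(-21 + 18*(-1*1)))²*(-1549) = (√2*√(-21 + 18*(-1)))²*(-1549) = (√2*√(-21 - 18))²*(-1549) = (√2*√(-39))²*(-1549) = (√2*(I*√39))²*(-1549) = (I*√78)²*(-1549) = -78*(-1549) = 120822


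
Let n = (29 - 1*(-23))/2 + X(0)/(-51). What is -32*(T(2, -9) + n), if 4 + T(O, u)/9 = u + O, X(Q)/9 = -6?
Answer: 39136/17 ≈ 2302.1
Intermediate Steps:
X(Q) = -54 (X(Q) = 9*(-6) = -54)
T(O, u) = -36 + 9*O + 9*u (T(O, u) = -36 + 9*(u + O) = -36 + 9*(O + u) = -36 + (9*O + 9*u) = -36 + 9*O + 9*u)
n = 460/17 (n = (29 - 1*(-23))/2 - 54/(-51) = (29 + 23)*(½) - 54*(-1/51) = 52*(½) + 18/17 = 26 + 18/17 = 460/17 ≈ 27.059)
-32*(T(2, -9) + n) = -32*((-36 + 9*2 + 9*(-9)) + 460/17) = -32*((-36 + 18 - 81) + 460/17) = -32*(-99 + 460/17) = -32*(-1223/17) = 39136/17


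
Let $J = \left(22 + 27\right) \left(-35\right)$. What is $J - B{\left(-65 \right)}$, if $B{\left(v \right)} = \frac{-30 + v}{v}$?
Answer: $- \frac{22314}{13} \approx -1716.5$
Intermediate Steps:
$J = -1715$ ($J = 49 \left(-35\right) = -1715$)
$B{\left(v \right)} = \frac{-30 + v}{v}$
$J - B{\left(-65 \right)} = -1715 - \frac{-30 - 65}{-65} = -1715 - \left(- \frac{1}{65}\right) \left(-95\right) = -1715 - \frac{19}{13} = - \frac{22314}{13}$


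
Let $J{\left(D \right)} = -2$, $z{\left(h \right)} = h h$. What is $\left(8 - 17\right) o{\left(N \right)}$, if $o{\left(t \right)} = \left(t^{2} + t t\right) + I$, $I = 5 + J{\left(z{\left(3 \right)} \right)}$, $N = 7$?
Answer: $-909$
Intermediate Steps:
$z{\left(h \right)} = h^{2}$
$I = 3$ ($I = 5 - 2 = 3$)
$o{\left(t \right)} = 3 + 2 t^{2}$ ($o{\left(t \right)} = \left(t^{2} + t t\right) + 3 = \left(t^{2} + t^{2}\right) + 3 = 2 t^{2} + 3 = 3 + 2 t^{2}$)
$\left(8 - 17\right) o{\left(N \right)} = \left(8 - 17\right) \left(3 + 2 \cdot 7^{2}\right) = \left(8 - 17\right) \left(3 + 2 \cdot 49\right) = - 9 \left(3 + 98\right) = \left(-9\right) 101 = -909$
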